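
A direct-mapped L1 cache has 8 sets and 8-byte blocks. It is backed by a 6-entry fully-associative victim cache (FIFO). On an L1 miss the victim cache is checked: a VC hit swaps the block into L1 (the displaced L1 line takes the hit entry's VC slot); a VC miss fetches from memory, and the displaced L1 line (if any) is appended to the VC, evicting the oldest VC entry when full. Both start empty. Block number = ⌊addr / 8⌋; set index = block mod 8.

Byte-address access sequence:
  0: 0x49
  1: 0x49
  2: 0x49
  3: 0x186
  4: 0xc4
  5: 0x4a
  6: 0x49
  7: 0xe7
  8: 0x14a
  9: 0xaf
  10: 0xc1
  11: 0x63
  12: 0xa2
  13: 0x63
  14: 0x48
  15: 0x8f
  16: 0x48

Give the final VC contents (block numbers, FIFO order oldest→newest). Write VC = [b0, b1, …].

  [0] addr=0x49 blk=9 s=1: MISS | VC []
  [1] addr=0x49 blk=9 s=1: L1-HIT | VC []
  [2] addr=0x49 blk=9 s=1: L1-HIT | VC []
  [3] addr=0x186 blk=48 s=0: MISS | VC []
  [4] addr=0xc4 blk=24 s=0: MISS | VC [48]
  [5] addr=0x4a blk=9 s=1: L1-HIT | VC [48]
  [6] addr=0x49 blk=9 s=1: L1-HIT | VC [48]
  [7] addr=0xe7 blk=28 s=4: MISS | VC [48]
  [8] addr=0x14a blk=41 s=1: MISS | VC [48, 9]
  [9] addr=0xaf blk=21 s=5: MISS | VC [48, 9]
  [10] addr=0xc1 blk=24 s=0: L1-HIT | VC [48, 9]
  [11] addr=0x63 blk=12 s=4: MISS | VC [48, 9, 28]
  [12] addr=0xa2 blk=20 s=4: MISS | VC [48, 9, 28, 12]
  [13] addr=0x63 blk=12 s=4: VC-HIT | VC [48, 9, 28, 20]
  [14] addr=0x48 blk=9 s=1: VC-HIT | VC [48, 41, 28, 20]
  [15] addr=0x8f blk=17 s=1: MISS | VC [48, 41, 28, 20, 9]
  [16] addr=0x48 blk=9 s=1: VC-HIT | VC [48, 41, 28, 20, 17]

VC = [48, 41, 28, 20, 17]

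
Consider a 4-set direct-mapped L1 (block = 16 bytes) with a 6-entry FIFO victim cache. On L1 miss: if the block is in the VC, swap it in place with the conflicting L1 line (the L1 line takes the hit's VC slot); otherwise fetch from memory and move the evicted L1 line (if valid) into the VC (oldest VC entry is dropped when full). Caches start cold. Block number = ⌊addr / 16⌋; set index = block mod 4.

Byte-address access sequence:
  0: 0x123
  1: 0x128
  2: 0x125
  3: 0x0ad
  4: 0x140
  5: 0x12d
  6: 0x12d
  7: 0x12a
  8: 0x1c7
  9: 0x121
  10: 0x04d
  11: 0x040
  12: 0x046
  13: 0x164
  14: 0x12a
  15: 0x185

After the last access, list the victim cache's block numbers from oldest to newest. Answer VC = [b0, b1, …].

0: 0x123 (blk 18, set 2) → MISS  vc=[]
1: 0x128 (blk 18, set 2) → L1-HIT  vc=[]
2: 0x125 (blk 18, set 2) → L1-HIT  vc=[]
3: 0xad (blk 10, set 2) → MISS  vc=[18]
4: 0x140 (blk 20, set 0) → MISS  vc=[18]
5: 0x12d (blk 18, set 2) → VC-HIT  vc=[10]
6: 0x12d (blk 18, set 2) → L1-HIT  vc=[10]
7: 0x12a (blk 18, set 2) → L1-HIT  vc=[10]
8: 0x1c7 (blk 28, set 0) → MISS  vc=[10, 20]
9: 0x121 (blk 18, set 2) → L1-HIT  vc=[10, 20]
10: 0x4d (blk 4, set 0) → MISS  vc=[10, 20, 28]
11: 0x40 (blk 4, set 0) → L1-HIT  vc=[10, 20, 28]
12: 0x46 (blk 4, set 0) → L1-HIT  vc=[10, 20, 28]
13: 0x164 (blk 22, set 2) → MISS  vc=[10, 20, 28, 18]
14: 0x12a (blk 18, set 2) → VC-HIT  vc=[10, 20, 28, 22]
15: 0x185 (blk 24, set 0) → MISS  vc=[10, 20, 28, 22, 4]

VC = [10, 20, 28, 22, 4]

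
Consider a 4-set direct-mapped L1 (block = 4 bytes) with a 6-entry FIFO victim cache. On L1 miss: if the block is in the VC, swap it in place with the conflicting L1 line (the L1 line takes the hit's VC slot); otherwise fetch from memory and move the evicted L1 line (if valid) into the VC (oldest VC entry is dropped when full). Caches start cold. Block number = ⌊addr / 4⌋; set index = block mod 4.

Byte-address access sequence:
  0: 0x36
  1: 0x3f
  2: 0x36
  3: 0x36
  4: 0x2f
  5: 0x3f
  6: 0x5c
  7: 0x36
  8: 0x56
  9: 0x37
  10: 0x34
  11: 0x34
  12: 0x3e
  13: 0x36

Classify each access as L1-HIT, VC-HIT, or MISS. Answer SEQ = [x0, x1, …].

0: 0x36 (blk 13, set 1) → MISS  vc=[]
1: 0x3f (blk 15, set 3) → MISS  vc=[]
2: 0x36 (blk 13, set 1) → L1-HIT  vc=[]
3: 0x36 (blk 13, set 1) → L1-HIT  vc=[]
4: 0x2f (blk 11, set 3) → MISS  vc=[15]
5: 0x3f (blk 15, set 3) → VC-HIT  vc=[11]
6: 0x5c (blk 23, set 3) → MISS  vc=[11, 15]
7: 0x36 (blk 13, set 1) → L1-HIT  vc=[11, 15]
8: 0x56 (blk 21, set 1) → MISS  vc=[11, 15, 13]
9: 0x37 (blk 13, set 1) → VC-HIT  vc=[11, 15, 21]
10: 0x34 (blk 13, set 1) → L1-HIT  vc=[11, 15, 21]
11: 0x34 (blk 13, set 1) → L1-HIT  vc=[11, 15, 21]
12: 0x3e (blk 15, set 3) → VC-HIT  vc=[11, 23, 21]
13: 0x36 (blk 13, set 1) → L1-HIT  vc=[11, 23, 21]

SEQ = [MISS, MISS, L1-HIT, L1-HIT, MISS, VC-HIT, MISS, L1-HIT, MISS, VC-HIT, L1-HIT, L1-HIT, VC-HIT, L1-HIT]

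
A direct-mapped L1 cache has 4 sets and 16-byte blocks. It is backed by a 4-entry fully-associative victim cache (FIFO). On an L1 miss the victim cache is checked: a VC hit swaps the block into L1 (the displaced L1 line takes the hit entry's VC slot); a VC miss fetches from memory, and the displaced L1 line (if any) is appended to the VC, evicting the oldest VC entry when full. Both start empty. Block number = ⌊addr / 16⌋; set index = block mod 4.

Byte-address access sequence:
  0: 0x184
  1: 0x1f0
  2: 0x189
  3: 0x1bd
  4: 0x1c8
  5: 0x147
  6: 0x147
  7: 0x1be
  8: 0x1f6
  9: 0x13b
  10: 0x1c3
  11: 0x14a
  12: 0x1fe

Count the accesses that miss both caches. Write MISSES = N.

MISSES = 6

#0 0x184→b24/s0 MISS; vc=[]
#1 0x1f0→b31/s3 MISS; vc=[]
#2 0x189→b24/s0 L1-HIT; vc=[]
#3 0x1bd→b27/s3 MISS; vc=[31]
#4 0x1c8→b28/s0 MISS; vc=[31,24]
#5 0x147→b20/s0 MISS; vc=[31,24,28]
#6 0x147→b20/s0 L1-HIT; vc=[31,24,28]
#7 0x1be→b27/s3 L1-HIT; vc=[31,24,28]
#8 0x1f6→b31/s3 VC-HIT; vc=[27,24,28]
#9 0x13b→b19/s3 MISS; vc=[27,24,28,31]
#10 0x1c3→b28/s0 VC-HIT; vc=[27,24,20,31]
#11 0x14a→b20/s0 VC-HIT; vc=[27,24,28,31]
#12 0x1fe→b31/s3 VC-HIT; vc=[27,24,28,19]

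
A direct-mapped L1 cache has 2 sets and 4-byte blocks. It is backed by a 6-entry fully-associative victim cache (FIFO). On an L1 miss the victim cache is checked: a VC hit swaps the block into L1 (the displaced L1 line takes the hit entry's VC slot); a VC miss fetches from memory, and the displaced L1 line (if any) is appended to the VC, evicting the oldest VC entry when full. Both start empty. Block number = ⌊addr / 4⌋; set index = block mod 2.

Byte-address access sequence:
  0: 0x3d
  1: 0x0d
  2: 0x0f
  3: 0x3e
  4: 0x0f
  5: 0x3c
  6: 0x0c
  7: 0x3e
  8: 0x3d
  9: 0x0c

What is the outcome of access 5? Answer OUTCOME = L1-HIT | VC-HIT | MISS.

OUTCOME = VC-HIT

#0 0x3d→b15/s1 MISS; vc=[]
#1 0xd→b3/s1 MISS; vc=[15]
#2 0xf→b3/s1 L1-HIT; vc=[15]
#3 0x3e→b15/s1 VC-HIT; vc=[3]
#4 0xf→b3/s1 VC-HIT; vc=[15]
#5 0x3c→b15/s1 VC-HIT; vc=[3]
#6 0xc→b3/s1 VC-HIT; vc=[15]
#7 0x3e→b15/s1 VC-HIT; vc=[3]
#8 0x3d→b15/s1 L1-HIT; vc=[3]
#9 0xc→b3/s1 VC-HIT; vc=[15]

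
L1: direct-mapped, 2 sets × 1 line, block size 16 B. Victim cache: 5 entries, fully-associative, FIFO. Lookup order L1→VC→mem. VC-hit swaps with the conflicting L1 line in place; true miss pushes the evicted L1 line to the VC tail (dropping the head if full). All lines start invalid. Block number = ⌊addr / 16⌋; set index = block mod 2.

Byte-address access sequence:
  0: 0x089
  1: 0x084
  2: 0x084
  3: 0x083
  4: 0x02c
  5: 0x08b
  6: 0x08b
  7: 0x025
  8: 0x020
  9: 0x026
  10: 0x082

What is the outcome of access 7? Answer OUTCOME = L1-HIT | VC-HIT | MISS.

0: 0x89 (blk 8, set 0) → MISS  vc=[]
1: 0x84 (blk 8, set 0) → L1-HIT  vc=[]
2: 0x84 (blk 8, set 0) → L1-HIT  vc=[]
3: 0x83 (blk 8, set 0) → L1-HIT  vc=[]
4: 0x2c (blk 2, set 0) → MISS  vc=[8]
5: 0x8b (blk 8, set 0) → VC-HIT  vc=[2]
6: 0x8b (blk 8, set 0) → L1-HIT  vc=[2]
7: 0x25 (blk 2, set 0) → VC-HIT  vc=[8]
8: 0x20 (blk 2, set 0) → L1-HIT  vc=[8]
9: 0x26 (blk 2, set 0) → L1-HIT  vc=[8]
10: 0x82 (blk 8, set 0) → VC-HIT  vc=[2]

OUTCOME = VC-HIT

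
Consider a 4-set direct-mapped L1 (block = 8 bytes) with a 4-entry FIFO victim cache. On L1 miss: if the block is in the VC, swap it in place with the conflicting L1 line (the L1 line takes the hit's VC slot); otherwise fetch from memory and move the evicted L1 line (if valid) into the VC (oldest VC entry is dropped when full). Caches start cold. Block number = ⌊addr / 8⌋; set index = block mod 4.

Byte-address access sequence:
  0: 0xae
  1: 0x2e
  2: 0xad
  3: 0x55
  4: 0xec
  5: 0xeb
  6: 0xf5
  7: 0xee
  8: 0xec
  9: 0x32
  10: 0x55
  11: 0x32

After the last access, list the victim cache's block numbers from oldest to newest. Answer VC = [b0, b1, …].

VC = [5, 21, 10, 30]

#0 0xae→b21/s1 MISS; vc=[]
#1 0x2e→b5/s1 MISS; vc=[21]
#2 0xad→b21/s1 VC-HIT; vc=[5]
#3 0x55→b10/s2 MISS; vc=[5]
#4 0xec→b29/s1 MISS; vc=[5,21]
#5 0xeb→b29/s1 L1-HIT; vc=[5,21]
#6 0xf5→b30/s2 MISS; vc=[5,21,10]
#7 0xee→b29/s1 L1-HIT; vc=[5,21,10]
#8 0xec→b29/s1 L1-HIT; vc=[5,21,10]
#9 0x32→b6/s2 MISS; vc=[5,21,10,30]
#10 0x55→b10/s2 VC-HIT; vc=[5,21,6,30]
#11 0x32→b6/s2 VC-HIT; vc=[5,21,10,30]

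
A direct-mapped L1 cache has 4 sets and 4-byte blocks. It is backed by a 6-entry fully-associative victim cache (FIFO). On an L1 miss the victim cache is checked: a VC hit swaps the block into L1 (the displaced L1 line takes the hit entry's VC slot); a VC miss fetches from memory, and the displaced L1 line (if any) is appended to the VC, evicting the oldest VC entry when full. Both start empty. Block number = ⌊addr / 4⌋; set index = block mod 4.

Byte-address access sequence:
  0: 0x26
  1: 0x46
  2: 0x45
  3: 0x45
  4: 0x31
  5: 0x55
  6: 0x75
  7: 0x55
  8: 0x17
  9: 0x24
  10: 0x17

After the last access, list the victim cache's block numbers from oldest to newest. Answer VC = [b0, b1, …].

#0 0x26→b9/s1 MISS; vc=[]
#1 0x46→b17/s1 MISS; vc=[9]
#2 0x45→b17/s1 L1-HIT; vc=[9]
#3 0x45→b17/s1 L1-HIT; vc=[9]
#4 0x31→b12/s0 MISS; vc=[9]
#5 0x55→b21/s1 MISS; vc=[9,17]
#6 0x75→b29/s1 MISS; vc=[9,17,21]
#7 0x55→b21/s1 VC-HIT; vc=[9,17,29]
#8 0x17→b5/s1 MISS; vc=[9,17,29,21]
#9 0x24→b9/s1 VC-HIT; vc=[5,17,29,21]
#10 0x17→b5/s1 VC-HIT; vc=[9,17,29,21]

VC = [9, 17, 29, 21]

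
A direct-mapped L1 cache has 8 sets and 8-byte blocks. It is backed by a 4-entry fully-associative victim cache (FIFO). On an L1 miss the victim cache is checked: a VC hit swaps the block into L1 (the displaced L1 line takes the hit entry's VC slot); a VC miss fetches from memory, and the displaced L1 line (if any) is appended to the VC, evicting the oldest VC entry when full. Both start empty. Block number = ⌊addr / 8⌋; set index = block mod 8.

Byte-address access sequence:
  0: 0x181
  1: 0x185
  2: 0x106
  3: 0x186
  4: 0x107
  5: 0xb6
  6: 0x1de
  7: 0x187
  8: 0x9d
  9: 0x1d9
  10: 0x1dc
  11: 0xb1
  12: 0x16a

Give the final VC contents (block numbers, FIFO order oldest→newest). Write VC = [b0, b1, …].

0: 0x181 (blk 48, set 0) → MISS  vc=[]
1: 0x185 (blk 48, set 0) → L1-HIT  vc=[]
2: 0x106 (blk 32, set 0) → MISS  vc=[48]
3: 0x186 (blk 48, set 0) → VC-HIT  vc=[32]
4: 0x107 (blk 32, set 0) → VC-HIT  vc=[48]
5: 0xb6 (blk 22, set 6) → MISS  vc=[48]
6: 0x1de (blk 59, set 3) → MISS  vc=[48]
7: 0x187 (blk 48, set 0) → VC-HIT  vc=[32]
8: 0x9d (blk 19, set 3) → MISS  vc=[32, 59]
9: 0x1d9 (blk 59, set 3) → VC-HIT  vc=[32, 19]
10: 0x1dc (blk 59, set 3) → L1-HIT  vc=[32, 19]
11: 0xb1 (blk 22, set 6) → L1-HIT  vc=[32, 19]
12: 0x16a (blk 45, set 5) → MISS  vc=[32, 19]

VC = [32, 19]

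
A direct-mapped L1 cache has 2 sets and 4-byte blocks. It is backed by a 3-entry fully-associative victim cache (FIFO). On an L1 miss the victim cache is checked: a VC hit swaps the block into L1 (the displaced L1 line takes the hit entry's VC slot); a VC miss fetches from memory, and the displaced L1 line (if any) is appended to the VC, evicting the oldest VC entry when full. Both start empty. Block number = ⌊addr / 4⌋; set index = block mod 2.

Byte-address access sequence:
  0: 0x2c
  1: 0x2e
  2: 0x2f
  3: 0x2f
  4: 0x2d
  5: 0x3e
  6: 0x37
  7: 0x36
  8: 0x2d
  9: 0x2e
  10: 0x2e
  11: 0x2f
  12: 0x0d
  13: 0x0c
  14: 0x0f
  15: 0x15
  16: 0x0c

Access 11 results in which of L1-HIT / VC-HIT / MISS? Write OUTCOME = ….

OUTCOME = L1-HIT

#0 0x2c→b11/s1 MISS; vc=[]
#1 0x2e→b11/s1 L1-HIT; vc=[]
#2 0x2f→b11/s1 L1-HIT; vc=[]
#3 0x2f→b11/s1 L1-HIT; vc=[]
#4 0x2d→b11/s1 L1-HIT; vc=[]
#5 0x3e→b15/s1 MISS; vc=[11]
#6 0x37→b13/s1 MISS; vc=[11,15]
#7 0x36→b13/s1 L1-HIT; vc=[11,15]
#8 0x2d→b11/s1 VC-HIT; vc=[13,15]
#9 0x2e→b11/s1 L1-HIT; vc=[13,15]
#10 0x2e→b11/s1 L1-HIT; vc=[13,15]
#11 0x2f→b11/s1 L1-HIT; vc=[13,15]
#12 0xd→b3/s1 MISS; vc=[13,15,11]
#13 0xc→b3/s1 L1-HIT; vc=[13,15,11]
#14 0xf→b3/s1 L1-HIT; vc=[13,15,11]
#15 0x15→b5/s1 MISS; vc=[15,11,3]
#16 0xc→b3/s1 VC-HIT; vc=[15,11,5]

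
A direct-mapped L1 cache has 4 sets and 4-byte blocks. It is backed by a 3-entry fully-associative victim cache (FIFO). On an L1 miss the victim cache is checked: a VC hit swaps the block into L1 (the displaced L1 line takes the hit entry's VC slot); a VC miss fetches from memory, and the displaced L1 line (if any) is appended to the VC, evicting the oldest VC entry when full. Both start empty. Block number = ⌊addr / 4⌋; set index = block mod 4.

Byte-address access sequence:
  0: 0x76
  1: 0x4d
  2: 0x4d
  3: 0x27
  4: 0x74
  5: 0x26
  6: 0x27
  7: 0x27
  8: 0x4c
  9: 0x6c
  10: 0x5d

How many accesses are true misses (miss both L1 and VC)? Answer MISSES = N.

#0 0x76→b29/s1 MISS; vc=[]
#1 0x4d→b19/s3 MISS; vc=[]
#2 0x4d→b19/s3 L1-HIT; vc=[]
#3 0x27→b9/s1 MISS; vc=[29]
#4 0x74→b29/s1 VC-HIT; vc=[9]
#5 0x26→b9/s1 VC-HIT; vc=[29]
#6 0x27→b9/s1 L1-HIT; vc=[29]
#7 0x27→b9/s1 L1-HIT; vc=[29]
#8 0x4c→b19/s3 L1-HIT; vc=[29]
#9 0x6c→b27/s3 MISS; vc=[29,19]
#10 0x5d→b23/s3 MISS; vc=[29,19,27]

MISSES = 5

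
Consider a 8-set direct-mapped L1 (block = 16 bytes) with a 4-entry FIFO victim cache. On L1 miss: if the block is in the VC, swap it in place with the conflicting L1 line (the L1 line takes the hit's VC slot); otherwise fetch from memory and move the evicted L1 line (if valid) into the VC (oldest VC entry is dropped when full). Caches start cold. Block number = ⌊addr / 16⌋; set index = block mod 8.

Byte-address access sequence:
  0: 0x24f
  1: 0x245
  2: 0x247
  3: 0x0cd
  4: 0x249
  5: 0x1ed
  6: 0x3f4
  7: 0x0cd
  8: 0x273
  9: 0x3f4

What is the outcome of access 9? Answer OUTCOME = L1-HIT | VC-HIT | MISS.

#0 0x24f→b36/s4 MISS; vc=[]
#1 0x245→b36/s4 L1-HIT; vc=[]
#2 0x247→b36/s4 L1-HIT; vc=[]
#3 0xcd→b12/s4 MISS; vc=[36]
#4 0x249→b36/s4 VC-HIT; vc=[12]
#5 0x1ed→b30/s6 MISS; vc=[12]
#6 0x3f4→b63/s7 MISS; vc=[12]
#7 0xcd→b12/s4 VC-HIT; vc=[36]
#8 0x273→b39/s7 MISS; vc=[36,63]
#9 0x3f4→b63/s7 VC-HIT; vc=[36,39]

OUTCOME = VC-HIT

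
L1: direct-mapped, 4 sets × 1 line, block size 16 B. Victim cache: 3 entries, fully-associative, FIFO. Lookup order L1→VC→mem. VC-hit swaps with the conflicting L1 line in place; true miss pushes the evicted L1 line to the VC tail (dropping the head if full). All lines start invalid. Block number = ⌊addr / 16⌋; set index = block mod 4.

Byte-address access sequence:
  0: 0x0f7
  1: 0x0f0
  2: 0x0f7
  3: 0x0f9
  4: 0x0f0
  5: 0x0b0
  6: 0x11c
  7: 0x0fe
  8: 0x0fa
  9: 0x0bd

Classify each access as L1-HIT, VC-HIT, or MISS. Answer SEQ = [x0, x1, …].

#0 0xf7→b15/s3 MISS; vc=[]
#1 0xf0→b15/s3 L1-HIT; vc=[]
#2 0xf7→b15/s3 L1-HIT; vc=[]
#3 0xf9→b15/s3 L1-HIT; vc=[]
#4 0xf0→b15/s3 L1-HIT; vc=[]
#5 0xb0→b11/s3 MISS; vc=[15]
#6 0x11c→b17/s1 MISS; vc=[15]
#7 0xfe→b15/s3 VC-HIT; vc=[11]
#8 0xfa→b15/s3 L1-HIT; vc=[11]
#9 0xbd→b11/s3 VC-HIT; vc=[15]

SEQ = [MISS, L1-HIT, L1-HIT, L1-HIT, L1-HIT, MISS, MISS, VC-HIT, L1-HIT, VC-HIT]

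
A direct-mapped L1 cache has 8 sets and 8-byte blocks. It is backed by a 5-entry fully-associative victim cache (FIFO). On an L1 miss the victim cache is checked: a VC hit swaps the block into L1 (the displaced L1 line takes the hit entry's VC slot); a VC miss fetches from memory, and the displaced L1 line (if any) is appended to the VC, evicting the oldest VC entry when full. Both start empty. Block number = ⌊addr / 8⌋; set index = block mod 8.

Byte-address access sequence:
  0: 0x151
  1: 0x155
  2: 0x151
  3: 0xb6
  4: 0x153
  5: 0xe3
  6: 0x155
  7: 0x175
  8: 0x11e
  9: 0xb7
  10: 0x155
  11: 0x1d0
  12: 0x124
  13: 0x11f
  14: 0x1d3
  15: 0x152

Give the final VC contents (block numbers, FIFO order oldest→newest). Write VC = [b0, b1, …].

VC = [46, 58, 28]

0: 0x151 (blk 42, set 2) → MISS  vc=[]
1: 0x155 (blk 42, set 2) → L1-HIT  vc=[]
2: 0x151 (blk 42, set 2) → L1-HIT  vc=[]
3: 0xb6 (blk 22, set 6) → MISS  vc=[]
4: 0x153 (blk 42, set 2) → L1-HIT  vc=[]
5: 0xe3 (blk 28, set 4) → MISS  vc=[]
6: 0x155 (blk 42, set 2) → L1-HIT  vc=[]
7: 0x175 (blk 46, set 6) → MISS  vc=[22]
8: 0x11e (blk 35, set 3) → MISS  vc=[22]
9: 0xb7 (blk 22, set 6) → VC-HIT  vc=[46]
10: 0x155 (blk 42, set 2) → L1-HIT  vc=[46]
11: 0x1d0 (blk 58, set 2) → MISS  vc=[46, 42]
12: 0x124 (blk 36, set 4) → MISS  vc=[46, 42, 28]
13: 0x11f (blk 35, set 3) → L1-HIT  vc=[46, 42, 28]
14: 0x1d3 (blk 58, set 2) → L1-HIT  vc=[46, 42, 28]
15: 0x152 (blk 42, set 2) → VC-HIT  vc=[46, 58, 28]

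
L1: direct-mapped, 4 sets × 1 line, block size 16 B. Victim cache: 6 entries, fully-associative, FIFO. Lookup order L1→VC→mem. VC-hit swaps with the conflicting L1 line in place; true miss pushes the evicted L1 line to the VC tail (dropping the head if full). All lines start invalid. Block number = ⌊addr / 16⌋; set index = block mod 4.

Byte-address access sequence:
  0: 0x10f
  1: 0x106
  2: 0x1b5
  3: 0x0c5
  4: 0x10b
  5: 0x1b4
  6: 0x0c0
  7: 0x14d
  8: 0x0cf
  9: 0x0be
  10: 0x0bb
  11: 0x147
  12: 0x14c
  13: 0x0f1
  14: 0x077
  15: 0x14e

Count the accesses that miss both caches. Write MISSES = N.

MISSES = 7

  [0] addr=0x10f blk=16 s=0: MISS | VC []
  [1] addr=0x106 blk=16 s=0: L1-HIT | VC []
  [2] addr=0x1b5 blk=27 s=3: MISS | VC []
  [3] addr=0xc5 blk=12 s=0: MISS | VC [16]
  [4] addr=0x10b blk=16 s=0: VC-HIT | VC [12]
  [5] addr=0x1b4 blk=27 s=3: L1-HIT | VC [12]
  [6] addr=0xc0 blk=12 s=0: VC-HIT | VC [16]
  [7] addr=0x14d blk=20 s=0: MISS | VC [16, 12]
  [8] addr=0xcf blk=12 s=0: VC-HIT | VC [16, 20]
  [9] addr=0xbe blk=11 s=3: MISS | VC [16, 20, 27]
  [10] addr=0xbb blk=11 s=3: L1-HIT | VC [16, 20, 27]
  [11] addr=0x147 blk=20 s=0: VC-HIT | VC [16, 12, 27]
  [12] addr=0x14c blk=20 s=0: L1-HIT | VC [16, 12, 27]
  [13] addr=0xf1 blk=15 s=3: MISS | VC [16, 12, 27, 11]
  [14] addr=0x77 blk=7 s=3: MISS | VC [16, 12, 27, 11, 15]
  [15] addr=0x14e blk=20 s=0: L1-HIT | VC [16, 12, 27, 11, 15]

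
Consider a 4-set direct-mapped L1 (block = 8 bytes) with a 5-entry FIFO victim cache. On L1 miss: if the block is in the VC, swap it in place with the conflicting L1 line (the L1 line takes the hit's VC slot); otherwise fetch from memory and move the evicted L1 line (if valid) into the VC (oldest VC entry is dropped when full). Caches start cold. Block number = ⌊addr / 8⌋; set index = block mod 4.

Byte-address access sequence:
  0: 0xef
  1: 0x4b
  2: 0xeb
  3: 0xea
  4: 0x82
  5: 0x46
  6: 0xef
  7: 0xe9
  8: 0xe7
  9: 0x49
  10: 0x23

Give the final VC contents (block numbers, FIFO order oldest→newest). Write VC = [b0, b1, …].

VC = [29, 16, 8, 28]

0: 0xef (blk 29, set 1) → MISS  vc=[]
1: 0x4b (blk 9, set 1) → MISS  vc=[29]
2: 0xeb (blk 29, set 1) → VC-HIT  vc=[9]
3: 0xea (blk 29, set 1) → L1-HIT  vc=[9]
4: 0x82 (blk 16, set 0) → MISS  vc=[9]
5: 0x46 (blk 8, set 0) → MISS  vc=[9, 16]
6: 0xef (blk 29, set 1) → L1-HIT  vc=[9, 16]
7: 0xe9 (blk 29, set 1) → L1-HIT  vc=[9, 16]
8: 0xe7 (blk 28, set 0) → MISS  vc=[9, 16, 8]
9: 0x49 (blk 9, set 1) → VC-HIT  vc=[29, 16, 8]
10: 0x23 (blk 4, set 0) → MISS  vc=[29, 16, 8, 28]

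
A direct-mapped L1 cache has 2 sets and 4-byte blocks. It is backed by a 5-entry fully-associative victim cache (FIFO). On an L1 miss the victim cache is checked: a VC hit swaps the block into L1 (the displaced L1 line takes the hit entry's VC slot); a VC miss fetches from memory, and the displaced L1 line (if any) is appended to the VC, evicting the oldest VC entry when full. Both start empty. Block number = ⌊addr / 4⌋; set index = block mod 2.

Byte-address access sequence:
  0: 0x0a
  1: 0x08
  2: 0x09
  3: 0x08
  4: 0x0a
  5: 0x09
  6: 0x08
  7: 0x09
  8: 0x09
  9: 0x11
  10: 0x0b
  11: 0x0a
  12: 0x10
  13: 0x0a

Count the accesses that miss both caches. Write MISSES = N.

#0 0xa→b2/s0 MISS; vc=[]
#1 0x8→b2/s0 L1-HIT; vc=[]
#2 0x9→b2/s0 L1-HIT; vc=[]
#3 0x8→b2/s0 L1-HIT; vc=[]
#4 0xa→b2/s0 L1-HIT; vc=[]
#5 0x9→b2/s0 L1-HIT; vc=[]
#6 0x8→b2/s0 L1-HIT; vc=[]
#7 0x9→b2/s0 L1-HIT; vc=[]
#8 0x9→b2/s0 L1-HIT; vc=[]
#9 0x11→b4/s0 MISS; vc=[2]
#10 0xb→b2/s0 VC-HIT; vc=[4]
#11 0xa→b2/s0 L1-HIT; vc=[4]
#12 0x10→b4/s0 VC-HIT; vc=[2]
#13 0xa→b2/s0 VC-HIT; vc=[4]

MISSES = 2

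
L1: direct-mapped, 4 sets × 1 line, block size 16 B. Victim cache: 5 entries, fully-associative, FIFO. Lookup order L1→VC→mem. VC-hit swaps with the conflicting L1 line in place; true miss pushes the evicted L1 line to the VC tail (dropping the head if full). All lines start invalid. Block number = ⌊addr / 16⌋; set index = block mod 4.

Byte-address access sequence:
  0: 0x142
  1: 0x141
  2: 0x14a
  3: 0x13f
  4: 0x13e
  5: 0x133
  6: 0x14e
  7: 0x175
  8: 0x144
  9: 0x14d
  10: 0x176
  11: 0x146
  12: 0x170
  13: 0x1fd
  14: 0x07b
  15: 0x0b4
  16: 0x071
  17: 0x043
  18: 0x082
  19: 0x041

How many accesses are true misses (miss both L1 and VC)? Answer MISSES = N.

#0 0x142→b20/s0 MISS; vc=[]
#1 0x141→b20/s0 L1-HIT; vc=[]
#2 0x14a→b20/s0 L1-HIT; vc=[]
#3 0x13f→b19/s3 MISS; vc=[]
#4 0x13e→b19/s3 L1-HIT; vc=[]
#5 0x133→b19/s3 L1-HIT; vc=[]
#6 0x14e→b20/s0 L1-HIT; vc=[]
#7 0x175→b23/s3 MISS; vc=[19]
#8 0x144→b20/s0 L1-HIT; vc=[19]
#9 0x14d→b20/s0 L1-HIT; vc=[19]
#10 0x176→b23/s3 L1-HIT; vc=[19]
#11 0x146→b20/s0 L1-HIT; vc=[19]
#12 0x170→b23/s3 L1-HIT; vc=[19]
#13 0x1fd→b31/s3 MISS; vc=[19,23]
#14 0x7b→b7/s3 MISS; vc=[19,23,31]
#15 0xb4→b11/s3 MISS; vc=[19,23,31,7]
#16 0x71→b7/s3 VC-HIT; vc=[19,23,31,11]
#17 0x43→b4/s0 MISS; vc=[19,23,31,11,20]
#18 0x82→b8/s0 MISS; vc=[23,31,11,20,4]
#19 0x41→b4/s0 VC-HIT; vc=[23,31,11,20,8]

MISSES = 8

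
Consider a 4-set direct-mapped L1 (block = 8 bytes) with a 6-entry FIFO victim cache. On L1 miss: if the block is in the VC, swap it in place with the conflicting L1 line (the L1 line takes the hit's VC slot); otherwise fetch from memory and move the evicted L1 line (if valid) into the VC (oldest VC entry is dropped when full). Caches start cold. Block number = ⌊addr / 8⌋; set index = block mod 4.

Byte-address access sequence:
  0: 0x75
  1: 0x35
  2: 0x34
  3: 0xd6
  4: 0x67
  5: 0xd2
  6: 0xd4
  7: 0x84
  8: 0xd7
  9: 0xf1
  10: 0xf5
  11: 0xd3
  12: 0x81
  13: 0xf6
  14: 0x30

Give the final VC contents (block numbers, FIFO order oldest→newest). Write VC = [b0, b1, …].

VC = [14, 30, 12, 26]

  [0] addr=0x75 blk=14 s=2: MISS | VC []
  [1] addr=0x35 blk=6 s=2: MISS | VC [14]
  [2] addr=0x34 blk=6 s=2: L1-HIT | VC [14]
  [3] addr=0xd6 blk=26 s=2: MISS | VC [14, 6]
  [4] addr=0x67 blk=12 s=0: MISS | VC [14, 6]
  [5] addr=0xd2 blk=26 s=2: L1-HIT | VC [14, 6]
  [6] addr=0xd4 blk=26 s=2: L1-HIT | VC [14, 6]
  [7] addr=0x84 blk=16 s=0: MISS | VC [14, 6, 12]
  [8] addr=0xd7 blk=26 s=2: L1-HIT | VC [14, 6, 12]
  [9] addr=0xf1 blk=30 s=2: MISS | VC [14, 6, 12, 26]
  [10] addr=0xf5 blk=30 s=2: L1-HIT | VC [14, 6, 12, 26]
  [11] addr=0xd3 blk=26 s=2: VC-HIT | VC [14, 6, 12, 30]
  [12] addr=0x81 blk=16 s=0: L1-HIT | VC [14, 6, 12, 30]
  [13] addr=0xf6 blk=30 s=2: VC-HIT | VC [14, 6, 12, 26]
  [14] addr=0x30 blk=6 s=2: VC-HIT | VC [14, 30, 12, 26]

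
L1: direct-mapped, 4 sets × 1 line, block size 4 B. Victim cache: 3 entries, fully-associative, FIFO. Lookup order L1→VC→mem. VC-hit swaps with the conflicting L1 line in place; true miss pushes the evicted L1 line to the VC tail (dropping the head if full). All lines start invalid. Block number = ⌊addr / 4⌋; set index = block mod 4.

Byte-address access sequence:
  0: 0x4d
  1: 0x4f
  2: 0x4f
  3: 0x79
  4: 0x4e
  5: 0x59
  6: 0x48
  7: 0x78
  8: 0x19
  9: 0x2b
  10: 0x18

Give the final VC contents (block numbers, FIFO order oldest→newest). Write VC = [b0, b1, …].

#0 0x4d→b19/s3 MISS; vc=[]
#1 0x4f→b19/s3 L1-HIT; vc=[]
#2 0x4f→b19/s3 L1-HIT; vc=[]
#3 0x79→b30/s2 MISS; vc=[]
#4 0x4e→b19/s3 L1-HIT; vc=[]
#5 0x59→b22/s2 MISS; vc=[30]
#6 0x48→b18/s2 MISS; vc=[30,22]
#7 0x78→b30/s2 VC-HIT; vc=[18,22]
#8 0x19→b6/s2 MISS; vc=[18,22,30]
#9 0x2b→b10/s2 MISS; vc=[22,30,6]
#10 0x18→b6/s2 VC-HIT; vc=[22,30,10]

VC = [22, 30, 10]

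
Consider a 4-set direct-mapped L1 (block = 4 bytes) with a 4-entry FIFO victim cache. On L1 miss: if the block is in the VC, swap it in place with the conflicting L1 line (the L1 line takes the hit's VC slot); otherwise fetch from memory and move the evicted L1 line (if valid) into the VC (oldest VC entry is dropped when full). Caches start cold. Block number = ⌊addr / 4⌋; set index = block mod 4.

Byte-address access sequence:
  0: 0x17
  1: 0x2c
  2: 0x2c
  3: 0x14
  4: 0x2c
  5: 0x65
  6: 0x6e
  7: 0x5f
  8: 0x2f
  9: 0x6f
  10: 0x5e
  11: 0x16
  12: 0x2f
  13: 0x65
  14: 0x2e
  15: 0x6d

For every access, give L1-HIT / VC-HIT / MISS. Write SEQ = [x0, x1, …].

0: 0x17 (blk 5, set 1) → MISS  vc=[]
1: 0x2c (blk 11, set 3) → MISS  vc=[]
2: 0x2c (blk 11, set 3) → L1-HIT  vc=[]
3: 0x14 (blk 5, set 1) → L1-HIT  vc=[]
4: 0x2c (blk 11, set 3) → L1-HIT  vc=[]
5: 0x65 (blk 25, set 1) → MISS  vc=[5]
6: 0x6e (blk 27, set 3) → MISS  vc=[5, 11]
7: 0x5f (blk 23, set 3) → MISS  vc=[5, 11, 27]
8: 0x2f (blk 11, set 3) → VC-HIT  vc=[5, 23, 27]
9: 0x6f (blk 27, set 3) → VC-HIT  vc=[5, 23, 11]
10: 0x5e (blk 23, set 3) → VC-HIT  vc=[5, 27, 11]
11: 0x16 (blk 5, set 1) → VC-HIT  vc=[25, 27, 11]
12: 0x2f (blk 11, set 3) → VC-HIT  vc=[25, 27, 23]
13: 0x65 (blk 25, set 1) → VC-HIT  vc=[5, 27, 23]
14: 0x2e (blk 11, set 3) → L1-HIT  vc=[5, 27, 23]
15: 0x6d (blk 27, set 3) → VC-HIT  vc=[5, 11, 23]

SEQ = [MISS, MISS, L1-HIT, L1-HIT, L1-HIT, MISS, MISS, MISS, VC-HIT, VC-HIT, VC-HIT, VC-HIT, VC-HIT, VC-HIT, L1-HIT, VC-HIT]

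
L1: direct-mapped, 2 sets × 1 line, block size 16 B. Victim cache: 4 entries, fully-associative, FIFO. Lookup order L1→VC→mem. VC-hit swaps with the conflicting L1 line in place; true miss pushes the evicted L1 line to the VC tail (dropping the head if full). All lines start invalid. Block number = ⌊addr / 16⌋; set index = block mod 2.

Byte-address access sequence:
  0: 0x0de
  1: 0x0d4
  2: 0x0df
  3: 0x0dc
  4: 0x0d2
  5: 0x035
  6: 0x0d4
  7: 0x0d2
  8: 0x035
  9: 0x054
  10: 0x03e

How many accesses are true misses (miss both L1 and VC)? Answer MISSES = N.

  [0] addr=0xde blk=13 s=1: MISS | VC []
  [1] addr=0xd4 blk=13 s=1: L1-HIT | VC []
  [2] addr=0xdf blk=13 s=1: L1-HIT | VC []
  [3] addr=0xdc blk=13 s=1: L1-HIT | VC []
  [4] addr=0xd2 blk=13 s=1: L1-HIT | VC []
  [5] addr=0x35 blk=3 s=1: MISS | VC [13]
  [6] addr=0xd4 blk=13 s=1: VC-HIT | VC [3]
  [7] addr=0xd2 blk=13 s=1: L1-HIT | VC [3]
  [8] addr=0x35 blk=3 s=1: VC-HIT | VC [13]
  [9] addr=0x54 blk=5 s=1: MISS | VC [13, 3]
  [10] addr=0x3e blk=3 s=1: VC-HIT | VC [13, 5]

MISSES = 3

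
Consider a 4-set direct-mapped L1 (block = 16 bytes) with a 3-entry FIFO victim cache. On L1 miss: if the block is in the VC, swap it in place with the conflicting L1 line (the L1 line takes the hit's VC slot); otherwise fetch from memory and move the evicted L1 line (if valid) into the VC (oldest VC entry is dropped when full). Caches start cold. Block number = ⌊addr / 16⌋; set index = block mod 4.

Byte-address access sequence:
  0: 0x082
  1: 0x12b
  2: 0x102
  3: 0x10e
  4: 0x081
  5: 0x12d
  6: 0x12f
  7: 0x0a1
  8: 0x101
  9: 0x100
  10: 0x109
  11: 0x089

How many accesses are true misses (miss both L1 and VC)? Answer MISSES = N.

#0 0x82→b8/s0 MISS; vc=[]
#1 0x12b→b18/s2 MISS; vc=[]
#2 0x102→b16/s0 MISS; vc=[8]
#3 0x10e→b16/s0 L1-HIT; vc=[8]
#4 0x81→b8/s0 VC-HIT; vc=[16]
#5 0x12d→b18/s2 L1-HIT; vc=[16]
#6 0x12f→b18/s2 L1-HIT; vc=[16]
#7 0xa1→b10/s2 MISS; vc=[16,18]
#8 0x101→b16/s0 VC-HIT; vc=[8,18]
#9 0x100→b16/s0 L1-HIT; vc=[8,18]
#10 0x109→b16/s0 L1-HIT; vc=[8,18]
#11 0x89→b8/s0 VC-HIT; vc=[16,18]

MISSES = 4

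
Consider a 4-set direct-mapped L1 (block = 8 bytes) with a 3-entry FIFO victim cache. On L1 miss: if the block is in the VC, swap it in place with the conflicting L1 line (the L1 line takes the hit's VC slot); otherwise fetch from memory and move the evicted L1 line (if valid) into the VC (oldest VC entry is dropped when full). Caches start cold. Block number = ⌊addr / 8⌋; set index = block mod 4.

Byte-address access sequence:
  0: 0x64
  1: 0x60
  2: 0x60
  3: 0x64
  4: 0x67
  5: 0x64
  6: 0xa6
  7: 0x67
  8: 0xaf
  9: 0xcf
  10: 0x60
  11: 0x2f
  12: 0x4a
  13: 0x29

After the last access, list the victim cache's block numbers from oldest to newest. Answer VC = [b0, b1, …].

0: 0x64 (blk 12, set 0) → MISS  vc=[]
1: 0x60 (blk 12, set 0) → L1-HIT  vc=[]
2: 0x60 (blk 12, set 0) → L1-HIT  vc=[]
3: 0x64 (blk 12, set 0) → L1-HIT  vc=[]
4: 0x67 (blk 12, set 0) → L1-HIT  vc=[]
5: 0x64 (blk 12, set 0) → L1-HIT  vc=[]
6: 0xa6 (blk 20, set 0) → MISS  vc=[12]
7: 0x67 (blk 12, set 0) → VC-HIT  vc=[20]
8: 0xaf (blk 21, set 1) → MISS  vc=[20]
9: 0xcf (blk 25, set 1) → MISS  vc=[20, 21]
10: 0x60 (blk 12, set 0) → L1-HIT  vc=[20, 21]
11: 0x2f (blk 5, set 1) → MISS  vc=[20, 21, 25]
12: 0x4a (blk 9, set 1) → MISS  vc=[21, 25, 5]
13: 0x29 (blk 5, set 1) → VC-HIT  vc=[21, 25, 9]

VC = [21, 25, 9]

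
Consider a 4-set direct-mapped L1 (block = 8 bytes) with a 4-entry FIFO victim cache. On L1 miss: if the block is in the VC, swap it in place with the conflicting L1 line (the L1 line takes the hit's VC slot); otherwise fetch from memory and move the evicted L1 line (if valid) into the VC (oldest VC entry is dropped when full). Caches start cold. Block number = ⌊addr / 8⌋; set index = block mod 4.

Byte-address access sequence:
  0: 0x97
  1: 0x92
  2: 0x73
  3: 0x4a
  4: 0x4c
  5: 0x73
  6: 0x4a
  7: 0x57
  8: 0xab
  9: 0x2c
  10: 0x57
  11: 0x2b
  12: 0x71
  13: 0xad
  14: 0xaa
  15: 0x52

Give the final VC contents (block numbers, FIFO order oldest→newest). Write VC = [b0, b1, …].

  [0] addr=0x97 blk=18 s=2: MISS | VC []
  [1] addr=0x92 blk=18 s=2: L1-HIT | VC []
  [2] addr=0x73 blk=14 s=2: MISS | VC [18]
  [3] addr=0x4a blk=9 s=1: MISS | VC [18]
  [4] addr=0x4c blk=9 s=1: L1-HIT | VC [18]
  [5] addr=0x73 blk=14 s=2: L1-HIT | VC [18]
  [6] addr=0x4a blk=9 s=1: L1-HIT | VC [18]
  [7] addr=0x57 blk=10 s=2: MISS | VC [18, 14]
  [8] addr=0xab blk=21 s=1: MISS | VC [18, 14, 9]
  [9] addr=0x2c blk=5 s=1: MISS | VC [18, 14, 9, 21]
  [10] addr=0x57 blk=10 s=2: L1-HIT | VC [18, 14, 9, 21]
  [11] addr=0x2b blk=5 s=1: L1-HIT | VC [18, 14, 9, 21]
  [12] addr=0x71 blk=14 s=2: VC-HIT | VC [18, 10, 9, 21]
  [13] addr=0xad blk=21 s=1: VC-HIT | VC [18, 10, 9, 5]
  [14] addr=0xaa blk=21 s=1: L1-HIT | VC [18, 10, 9, 5]
  [15] addr=0x52 blk=10 s=2: VC-HIT | VC [18, 14, 9, 5]

VC = [18, 14, 9, 5]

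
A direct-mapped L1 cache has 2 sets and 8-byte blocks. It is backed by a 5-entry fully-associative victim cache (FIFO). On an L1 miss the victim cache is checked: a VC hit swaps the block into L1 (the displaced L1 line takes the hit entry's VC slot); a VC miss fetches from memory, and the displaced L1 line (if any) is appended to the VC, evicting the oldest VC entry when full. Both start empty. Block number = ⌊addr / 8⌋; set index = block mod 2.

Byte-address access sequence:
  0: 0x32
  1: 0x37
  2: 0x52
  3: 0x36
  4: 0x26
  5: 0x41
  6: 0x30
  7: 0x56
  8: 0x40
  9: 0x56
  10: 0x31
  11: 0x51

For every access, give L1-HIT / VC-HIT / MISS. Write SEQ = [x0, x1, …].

SEQ = [MISS, L1-HIT, MISS, VC-HIT, MISS, MISS, VC-HIT, VC-HIT, VC-HIT, VC-HIT, VC-HIT, VC-HIT]

  [0] addr=0x32 blk=6 s=0: MISS | VC []
  [1] addr=0x37 blk=6 s=0: L1-HIT | VC []
  [2] addr=0x52 blk=10 s=0: MISS | VC [6]
  [3] addr=0x36 blk=6 s=0: VC-HIT | VC [10]
  [4] addr=0x26 blk=4 s=0: MISS | VC [10, 6]
  [5] addr=0x41 blk=8 s=0: MISS | VC [10, 6, 4]
  [6] addr=0x30 blk=6 s=0: VC-HIT | VC [10, 8, 4]
  [7] addr=0x56 blk=10 s=0: VC-HIT | VC [6, 8, 4]
  [8] addr=0x40 blk=8 s=0: VC-HIT | VC [6, 10, 4]
  [9] addr=0x56 blk=10 s=0: VC-HIT | VC [6, 8, 4]
  [10] addr=0x31 blk=6 s=0: VC-HIT | VC [10, 8, 4]
  [11] addr=0x51 blk=10 s=0: VC-HIT | VC [6, 8, 4]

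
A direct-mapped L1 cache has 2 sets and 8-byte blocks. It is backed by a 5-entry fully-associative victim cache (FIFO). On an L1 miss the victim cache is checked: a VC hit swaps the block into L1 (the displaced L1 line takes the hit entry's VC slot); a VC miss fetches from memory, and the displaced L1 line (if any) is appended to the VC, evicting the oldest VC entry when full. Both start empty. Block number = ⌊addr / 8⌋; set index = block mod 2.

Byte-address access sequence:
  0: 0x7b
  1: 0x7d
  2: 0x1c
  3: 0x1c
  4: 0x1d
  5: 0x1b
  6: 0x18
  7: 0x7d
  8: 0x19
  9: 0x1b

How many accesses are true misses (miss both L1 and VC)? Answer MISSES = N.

MISSES = 2

0: 0x7b (blk 15, set 1) → MISS  vc=[]
1: 0x7d (blk 15, set 1) → L1-HIT  vc=[]
2: 0x1c (blk 3, set 1) → MISS  vc=[15]
3: 0x1c (blk 3, set 1) → L1-HIT  vc=[15]
4: 0x1d (blk 3, set 1) → L1-HIT  vc=[15]
5: 0x1b (blk 3, set 1) → L1-HIT  vc=[15]
6: 0x18 (blk 3, set 1) → L1-HIT  vc=[15]
7: 0x7d (blk 15, set 1) → VC-HIT  vc=[3]
8: 0x19 (blk 3, set 1) → VC-HIT  vc=[15]
9: 0x1b (blk 3, set 1) → L1-HIT  vc=[15]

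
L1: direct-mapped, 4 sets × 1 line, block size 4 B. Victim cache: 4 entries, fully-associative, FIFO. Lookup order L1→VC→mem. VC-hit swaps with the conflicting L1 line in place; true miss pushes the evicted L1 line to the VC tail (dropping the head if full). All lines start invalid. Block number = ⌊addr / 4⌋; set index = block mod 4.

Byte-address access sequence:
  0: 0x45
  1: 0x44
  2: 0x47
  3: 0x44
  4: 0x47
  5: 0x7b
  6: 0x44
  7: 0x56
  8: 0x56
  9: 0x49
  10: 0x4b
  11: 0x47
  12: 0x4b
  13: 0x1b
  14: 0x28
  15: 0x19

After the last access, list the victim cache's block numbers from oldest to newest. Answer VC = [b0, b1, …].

  [0] addr=0x45 blk=17 s=1: MISS | VC []
  [1] addr=0x44 blk=17 s=1: L1-HIT | VC []
  [2] addr=0x47 blk=17 s=1: L1-HIT | VC []
  [3] addr=0x44 blk=17 s=1: L1-HIT | VC []
  [4] addr=0x47 blk=17 s=1: L1-HIT | VC []
  [5] addr=0x7b blk=30 s=2: MISS | VC []
  [6] addr=0x44 blk=17 s=1: L1-HIT | VC []
  [7] addr=0x56 blk=21 s=1: MISS | VC [17]
  [8] addr=0x56 blk=21 s=1: L1-HIT | VC [17]
  [9] addr=0x49 blk=18 s=2: MISS | VC [17, 30]
  [10] addr=0x4b blk=18 s=2: L1-HIT | VC [17, 30]
  [11] addr=0x47 blk=17 s=1: VC-HIT | VC [21, 30]
  [12] addr=0x4b blk=18 s=2: L1-HIT | VC [21, 30]
  [13] addr=0x1b blk=6 s=2: MISS | VC [21, 30, 18]
  [14] addr=0x28 blk=10 s=2: MISS | VC [21, 30, 18, 6]
  [15] addr=0x19 blk=6 s=2: VC-HIT | VC [21, 30, 18, 10]

VC = [21, 30, 18, 10]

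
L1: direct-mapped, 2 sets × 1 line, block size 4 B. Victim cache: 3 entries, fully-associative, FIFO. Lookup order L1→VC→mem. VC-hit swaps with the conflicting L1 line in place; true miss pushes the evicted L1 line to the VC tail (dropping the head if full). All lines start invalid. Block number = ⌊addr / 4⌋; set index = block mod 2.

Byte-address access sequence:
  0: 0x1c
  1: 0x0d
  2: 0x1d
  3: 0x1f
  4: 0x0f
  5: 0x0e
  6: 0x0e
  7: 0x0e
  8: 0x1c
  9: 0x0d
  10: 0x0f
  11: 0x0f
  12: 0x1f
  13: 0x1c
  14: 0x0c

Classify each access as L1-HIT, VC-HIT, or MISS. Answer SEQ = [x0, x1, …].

  [0] addr=0x1c blk=7 s=1: MISS | VC []
  [1] addr=0xd blk=3 s=1: MISS | VC [7]
  [2] addr=0x1d blk=7 s=1: VC-HIT | VC [3]
  [3] addr=0x1f blk=7 s=1: L1-HIT | VC [3]
  [4] addr=0xf blk=3 s=1: VC-HIT | VC [7]
  [5] addr=0xe blk=3 s=1: L1-HIT | VC [7]
  [6] addr=0xe blk=3 s=1: L1-HIT | VC [7]
  [7] addr=0xe blk=3 s=1: L1-HIT | VC [7]
  [8] addr=0x1c blk=7 s=1: VC-HIT | VC [3]
  [9] addr=0xd blk=3 s=1: VC-HIT | VC [7]
  [10] addr=0xf blk=3 s=1: L1-HIT | VC [7]
  [11] addr=0xf blk=3 s=1: L1-HIT | VC [7]
  [12] addr=0x1f blk=7 s=1: VC-HIT | VC [3]
  [13] addr=0x1c blk=7 s=1: L1-HIT | VC [3]
  [14] addr=0xc blk=3 s=1: VC-HIT | VC [7]

SEQ = [MISS, MISS, VC-HIT, L1-HIT, VC-HIT, L1-HIT, L1-HIT, L1-HIT, VC-HIT, VC-HIT, L1-HIT, L1-HIT, VC-HIT, L1-HIT, VC-HIT]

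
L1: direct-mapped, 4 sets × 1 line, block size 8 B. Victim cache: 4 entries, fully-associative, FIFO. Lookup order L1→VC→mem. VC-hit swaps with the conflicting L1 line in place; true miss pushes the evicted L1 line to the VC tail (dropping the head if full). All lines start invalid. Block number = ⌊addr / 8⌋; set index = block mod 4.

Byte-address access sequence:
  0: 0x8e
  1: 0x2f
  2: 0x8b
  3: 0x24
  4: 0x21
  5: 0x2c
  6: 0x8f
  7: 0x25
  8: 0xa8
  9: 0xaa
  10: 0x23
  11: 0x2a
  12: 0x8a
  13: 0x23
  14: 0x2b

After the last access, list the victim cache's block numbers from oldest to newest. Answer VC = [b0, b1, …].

VC = [21, 17]

  [0] addr=0x8e blk=17 s=1: MISS | VC []
  [1] addr=0x2f blk=5 s=1: MISS | VC [17]
  [2] addr=0x8b blk=17 s=1: VC-HIT | VC [5]
  [3] addr=0x24 blk=4 s=0: MISS | VC [5]
  [4] addr=0x21 blk=4 s=0: L1-HIT | VC [5]
  [5] addr=0x2c blk=5 s=1: VC-HIT | VC [17]
  [6] addr=0x8f blk=17 s=1: VC-HIT | VC [5]
  [7] addr=0x25 blk=4 s=0: L1-HIT | VC [5]
  [8] addr=0xa8 blk=21 s=1: MISS | VC [5, 17]
  [9] addr=0xaa blk=21 s=1: L1-HIT | VC [5, 17]
  [10] addr=0x23 blk=4 s=0: L1-HIT | VC [5, 17]
  [11] addr=0x2a blk=5 s=1: VC-HIT | VC [21, 17]
  [12] addr=0x8a blk=17 s=1: VC-HIT | VC [21, 5]
  [13] addr=0x23 blk=4 s=0: L1-HIT | VC [21, 5]
  [14] addr=0x2b blk=5 s=1: VC-HIT | VC [21, 17]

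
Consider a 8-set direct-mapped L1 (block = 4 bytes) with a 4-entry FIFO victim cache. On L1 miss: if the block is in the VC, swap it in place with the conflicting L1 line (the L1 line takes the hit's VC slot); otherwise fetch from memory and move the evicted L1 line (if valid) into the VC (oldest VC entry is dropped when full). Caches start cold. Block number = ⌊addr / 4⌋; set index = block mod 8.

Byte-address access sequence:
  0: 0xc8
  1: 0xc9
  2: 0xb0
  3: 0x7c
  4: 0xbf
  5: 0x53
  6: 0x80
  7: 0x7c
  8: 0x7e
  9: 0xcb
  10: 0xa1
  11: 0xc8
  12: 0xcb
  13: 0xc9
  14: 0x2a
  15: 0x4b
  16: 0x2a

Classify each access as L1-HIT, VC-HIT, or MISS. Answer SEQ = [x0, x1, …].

  [0] addr=0xc8 blk=50 s=2: MISS | VC []
  [1] addr=0xc9 blk=50 s=2: L1-HIT | VC []
  [2] addr=0xb0 blk=44 s=4: MISS | VC []
  [3] addr=0x7c blk=31 s=7: MISS | VC []
  [4] addr=0xbf blk=47 s=7: MISS | VC [31]
  [5] addr=0x53 blk=20 s=4: MISS | VC [31, 44]
  [6] addr=0x80 blk=32 s=0: MISS | VC [31, 44]
  [7] addr=0x7c blk=31 s=7: VC-HIT | VC [47, 44]
  [8] addr=0x7e blk=31 s=7: L1-HIT | VC [47, 44]
  [9] addr=0xcb blk=50 s=2: L1-HIT | VC [47, 44]
  [10] addr=0xa1 blk=40 s=0: MISS | VC [47, 44, 32]
  [11] addr=0xc8 blk=50 s=2: L1-HIT | VC [47, 44, 32]
  [12] addr=0xcb blk=50 s=2: L1-HIT | VC [47, 44, 32]
  [13] addr=0xc9 blk=50 s=2: L1-HIT | VC [47, 44, 32]
  [14] addr=0x2a blk=10 s=2: MISS | VC [47, 44, 32, 50]
  [15] addr=0x4b blk=18 s=2: MISS | VC [44, 32, 50, 10]
  [16] addr=0x2a blk=10 s=2: VC-HIT | VC [44, 32, 50, 18]

SEQ = [MISS, L1-HIT, MISS, MISS, MISS, MISS, MISS, VC-HIT, L1-HIT, L1-HIT, MISS, L1-HIT, L1-HIT, L1-HIT, MISS, MISS, VC-HIT]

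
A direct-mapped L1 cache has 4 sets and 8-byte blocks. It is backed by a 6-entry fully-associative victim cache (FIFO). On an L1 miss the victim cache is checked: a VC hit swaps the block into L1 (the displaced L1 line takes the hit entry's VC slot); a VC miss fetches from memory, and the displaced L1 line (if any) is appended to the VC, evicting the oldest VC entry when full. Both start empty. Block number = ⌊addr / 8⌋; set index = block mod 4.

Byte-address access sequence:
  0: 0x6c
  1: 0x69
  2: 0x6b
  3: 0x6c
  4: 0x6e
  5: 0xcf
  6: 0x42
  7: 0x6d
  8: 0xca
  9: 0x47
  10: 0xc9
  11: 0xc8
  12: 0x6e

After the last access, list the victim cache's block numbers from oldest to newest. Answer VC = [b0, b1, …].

  [0] addr=0x6c blk=13 s=1: MISS | VC []
  [1] addr=0x69 blk=13 s=1: L1-HIT | VC []
  [2] addr=0x6b blk=13 s=1: L1-HIT | VC []
  [3] addr=0x6c blk=13 s=1: L1-HIT | VC []
  [4] addr=0x6e blk=13 s=1: L1-HIT | VC []
  [5] addr=0xcf blk=25 s=1: MISS | VC [13]
  [6] addr=0x42 blk=8 s=0: MISS | VC [13]
  [7] addr=0x6d blk=13 s=1: VC-HIT | VC [25]
  [8] addr=0xca blk=25 s=1: VC-HIT | VC [13]
  [9] addr=0x47 blk=8 s=0: L1-HIT | VC [13]
  [10] addr=0xc9 blk=25 s=1: L1-HIT | VC [13]
  [11] addr=0xc8 blk=25 s=1: L1-HIT | VC [13]
  [12] addr=0x6e blk=13 s=1: VC-HIT | VC [25]

VC = [25]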